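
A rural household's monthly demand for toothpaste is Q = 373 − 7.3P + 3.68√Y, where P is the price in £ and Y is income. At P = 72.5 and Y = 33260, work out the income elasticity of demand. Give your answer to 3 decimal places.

At P = 72.5, Y = 33260: Q = 514.884.
Holding P constant, ∂Q/∂Y = 3.68/(2√Y) = 0.0100892.
η_Y = (∂Q/∂Y)·(Y/Q) = 0.0100892 × (33260/514.884) = 0.652.

0.652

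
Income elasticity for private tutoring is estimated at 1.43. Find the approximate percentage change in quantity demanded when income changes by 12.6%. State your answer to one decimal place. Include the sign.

18.0%

%ΔQ ≈ η × %ΔI = 1.43 × 12.6% = 18.0%.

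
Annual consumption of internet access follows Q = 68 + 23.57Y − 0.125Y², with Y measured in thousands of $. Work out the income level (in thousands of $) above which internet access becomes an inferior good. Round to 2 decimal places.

dQ/dY = 23.57 − 0.25Y.
The good is inferior where dQ/dY < 0. Setting dQ/dY = 0 gives Y = 23.57 / 0.25 = 94.28.

94.28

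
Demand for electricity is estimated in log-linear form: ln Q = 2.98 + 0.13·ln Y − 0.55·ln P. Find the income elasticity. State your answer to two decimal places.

In a log-linear demand, the coefficient on ln Y is the income elasticity.
So η = 0.13.

0.13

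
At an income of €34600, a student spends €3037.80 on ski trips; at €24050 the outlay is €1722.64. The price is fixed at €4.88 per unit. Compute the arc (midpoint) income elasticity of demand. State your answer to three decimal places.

1.536

With a constant price, Q₁ = 3037.80/4.88 = 622.500 and Q₂ = 1722.64/4.88 = 353.000 (equivalently, work directly with expenditure since P cancels).
Midpoint %ΔQ = (1722.64 − 3037.80)/2380.22 = -0.55254; midpoint %ΔI = (24050 − 34600)/29325 = -0.35976.
η = -0.55254 / -0.35976 = 1.536.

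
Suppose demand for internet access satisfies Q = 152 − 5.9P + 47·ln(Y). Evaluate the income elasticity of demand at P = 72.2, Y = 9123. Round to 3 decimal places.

At P = 72.2, Y = 9123: Q = 154.592.
Holding P constant, ∂Q/∂Y = 47/Y = 0.00515181.
η_Y = (∂Q/∂Y)·(Y/Q) = 0.00515181 × (9123/154.592) = 0.304.

0.304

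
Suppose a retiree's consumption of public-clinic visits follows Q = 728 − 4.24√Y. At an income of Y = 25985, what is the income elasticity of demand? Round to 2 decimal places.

At Y = 25985: Q = 44.518.
dQ/dY = -4.24/(2√Y) = -0.0131515 at this income.
η = (dQ/dY)·(Y/Q) = -0.0131515 × (25985/44.518) = -7.68.

-7.68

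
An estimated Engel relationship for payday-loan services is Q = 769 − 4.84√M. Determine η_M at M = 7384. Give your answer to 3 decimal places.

-0.589

At M = 7384: Q = 353.098.
dQ/dM = -4.84/(2√M) = -0.0281624 at this income.
η = (dQ/dM)·(M/Q) = -0.0281624 × (7384/353.098) = -0.589.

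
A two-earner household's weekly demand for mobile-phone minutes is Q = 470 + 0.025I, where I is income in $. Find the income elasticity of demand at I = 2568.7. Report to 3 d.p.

0.120

At I = 2568.7: Q = 534.218.
dQ/dI = 0.025.
η = (dQ/dI)·(I/Q) = 0.025 × (2568.7/534.218) = 0.120.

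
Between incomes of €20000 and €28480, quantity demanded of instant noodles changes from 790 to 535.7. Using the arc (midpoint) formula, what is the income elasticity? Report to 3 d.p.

ΔQ = 535.7 − 790 = -254.3; midpoint Q̄ = (790 + 535.7)/2 = 662.85.
ΔI = 28480 − 20000 = 8480; midpoint Ī = (20000 + 28480)/2 = 24240.
η = (ΔQ/Q̄) ÷ (ΔI/Ī) = (-254.3/662.85) ÷ (8480/24240) = -1.097.

-1.097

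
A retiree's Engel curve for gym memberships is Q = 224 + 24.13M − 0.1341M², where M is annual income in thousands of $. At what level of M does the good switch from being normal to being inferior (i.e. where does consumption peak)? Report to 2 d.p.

dQ/dM = 24.13 − 0.2682M.
The good is inferior where dQ/dM < 0. Setting dQ/dM = 0 gives M = 24.13 / 0.2682 = 89.97.

89.97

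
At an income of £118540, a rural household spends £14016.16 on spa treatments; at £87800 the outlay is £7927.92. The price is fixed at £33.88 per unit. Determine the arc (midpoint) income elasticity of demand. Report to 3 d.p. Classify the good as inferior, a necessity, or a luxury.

1.862 (luxury)

With a constant price, Q₁ = 14016.16/33.88 = 413.700 and Q₂ = 7927.92/33.88 = 234.000 (equivalently, work directly with expenditure since P cancels).
Midpoint %ΔQ = (7927.92 − 14016.16)/10972.04 = -0.55489; midpoint %ΔI = (87800 − 118540)/103170 = -0.29795.
η = -0.55489 / -0.29795 = 1.862.
η > 1 ⇒ luxury.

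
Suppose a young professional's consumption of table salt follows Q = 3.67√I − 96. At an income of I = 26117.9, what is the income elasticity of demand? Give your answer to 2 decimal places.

0.60

At I = 26117.9: Q = 497.110.
dQ/dI = 3.67/(2√I) = 0.0113545 at this income.
η = (dQ/dI)·(I/Q) = 0.0113545 × (26117.9/497.110) = 0.60.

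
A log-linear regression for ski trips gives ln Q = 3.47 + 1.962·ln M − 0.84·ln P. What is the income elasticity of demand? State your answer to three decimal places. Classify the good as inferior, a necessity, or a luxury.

1.962 (luxury)

In a log-linear demand, the coefficient on ln M is the income elasticity.
So η = 1.962.
η > 1 ⇒ luxury.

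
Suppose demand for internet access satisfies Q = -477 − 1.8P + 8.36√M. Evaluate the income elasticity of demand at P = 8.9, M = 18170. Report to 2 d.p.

At P = 8.9, M = 18170: Q = 633.876.
Holding P constant, ∂Q/∂M = 8.36/(2√M) = 0.0310098.
η_M = (∂Q/∂M)·(M/Q) = 0.0310098 × (18170/633.876) = 0.89.

0.89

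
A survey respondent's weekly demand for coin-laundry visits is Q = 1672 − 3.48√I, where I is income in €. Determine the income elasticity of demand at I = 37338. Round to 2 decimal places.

At I = 37338: Q = 999.558.
dQ/dI = -3.48/(2√I) = -0.00900479 at this income.
η = (dQ/dI)·(I/Q) = -0.00900479 × (37338/999.558) = -0.34.

-0.34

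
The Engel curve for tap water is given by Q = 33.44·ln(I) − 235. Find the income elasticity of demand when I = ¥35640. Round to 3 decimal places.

At I = 35640: Q = 115.492.
dQ/dI = 33.44/I = 0.000938272 at this income.
η = (dQ/dI)·(I/Q) = 0.000938272 × (35640/115.492) = 0.290.

0.290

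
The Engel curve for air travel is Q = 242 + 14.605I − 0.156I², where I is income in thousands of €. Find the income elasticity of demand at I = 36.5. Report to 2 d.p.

At I = 36.5: Q = 567.2515.
dQ/dI = 14.605 − 0.312I = 3.21700.
η = (dQ/dI)·(I/Q) = 3.21700 × (36.5/567.2515) = 0.21.

0.21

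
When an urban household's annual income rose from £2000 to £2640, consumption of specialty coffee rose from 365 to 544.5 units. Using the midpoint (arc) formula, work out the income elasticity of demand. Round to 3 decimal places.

1.431

ΔQ = 544.5 − 365 = 179.5; midpoint Q̄ = (365 + 544.5)/2 = 454.75.
ΔI = 2640 − 2000 = 640; midpoint Ī = (2000 + 2640)/2 = 2320.
η = (ΔQ/Q̄) ÷ (ΔI/Ī) = (179.5/454.75) ÷ (640/2320) = 1.431.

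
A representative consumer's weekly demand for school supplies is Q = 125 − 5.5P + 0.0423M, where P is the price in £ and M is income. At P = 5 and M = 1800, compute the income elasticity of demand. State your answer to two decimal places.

0.44

At P = 5, M = 1800: Q = 173.640.
Holding P constant, ∂Q/∂M = 0.0423.
η_M = (∂Q/∂M)·(M/Q) = 0.0423 × (1800/173.640) = 0.44.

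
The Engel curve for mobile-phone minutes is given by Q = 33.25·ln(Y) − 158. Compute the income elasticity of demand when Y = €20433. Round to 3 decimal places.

0.193

At Y = 20433: Q = 172.003.
dQ/dY = 33.25/Y = 0.00162727 at this income.
η = (dQ/dY)·(Y/Q) = 0.00162727 × (20433/172.003) = 0.193.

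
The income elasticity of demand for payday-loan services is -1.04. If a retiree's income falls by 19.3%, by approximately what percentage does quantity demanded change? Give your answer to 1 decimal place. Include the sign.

%ΔQ ≈ η × %ΔI = -1.04 × (-19.3%) = 20.1%.

20.1%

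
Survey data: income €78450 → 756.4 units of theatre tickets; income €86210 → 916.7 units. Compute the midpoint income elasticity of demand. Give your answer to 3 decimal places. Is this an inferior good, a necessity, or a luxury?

2.033 (luxury)

ΔQ = 916.7 − 756.4 = 160.3; midpoint Q̄ = (756.4 + 916.7)/2 = 836.55.
ΔI = 86210 − 78450 = 7760; midpoint Ī = (78450 + 86210)/2 = 82330.
η = (ΔQ/Q̄) ÷ (ΔI/Ī) = (160.3/836.55) ÷ (7760/82330) = 2.033.
η > 1 ⇒ luxury.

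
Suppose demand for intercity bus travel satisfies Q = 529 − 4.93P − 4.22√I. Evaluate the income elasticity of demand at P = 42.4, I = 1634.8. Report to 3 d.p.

-0.571

At P = 42.4, I = 1634.8: Q = 149.342.
Holding P constant, ∂Q/∂I = -4.22/(2√I) = -0.0521855.
η_I = (∂Q/∂I)·(I/Q) = -0.0521855 × (1634.8/149.342) = -0.571.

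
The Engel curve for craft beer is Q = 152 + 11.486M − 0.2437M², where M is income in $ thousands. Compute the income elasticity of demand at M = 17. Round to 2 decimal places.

At M = 17: Q = 276.8327.
dQ/dM = 11.486 − 0.4874M = 3.20020.
η = (dQ/dM)·(M/Q) = 3.20020 × (17/276.8327) = 0.20.

0.20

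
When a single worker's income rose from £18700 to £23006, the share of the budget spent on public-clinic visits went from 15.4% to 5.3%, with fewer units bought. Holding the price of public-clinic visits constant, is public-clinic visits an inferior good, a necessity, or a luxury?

Quantity demanded falls as income rises, so η < 0.

inferior good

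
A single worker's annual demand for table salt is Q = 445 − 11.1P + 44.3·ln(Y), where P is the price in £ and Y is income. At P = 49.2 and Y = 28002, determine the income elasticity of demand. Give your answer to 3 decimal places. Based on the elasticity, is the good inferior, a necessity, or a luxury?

0.126 (necessity)

At P = 49.2, Y = 28002: Q = 352.513.
Holding P constant, ∂Q/∂Y = 44.3/Y = 0.00158203.
η_Y = (∂Q/∂Y)·(Y/Q) = 0.00158203 × (28002/352.513) = 0.126.
Since 0 < η < 1, this is a necessity.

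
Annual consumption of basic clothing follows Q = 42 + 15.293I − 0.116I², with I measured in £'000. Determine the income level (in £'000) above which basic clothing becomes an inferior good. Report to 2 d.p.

dQ/dI = 15.293 − 0.232I.
The good is inferior where dQ/dI < 0. Setting dQ/dI = 0 gives I = 15.293 / 0.232 = 65.92.

65.92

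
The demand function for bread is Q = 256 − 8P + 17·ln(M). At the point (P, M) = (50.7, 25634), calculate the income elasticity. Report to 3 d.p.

At P = 50.7, M = 25634: Q = 22.978.
Holding P constant, ∂Q/∂M = 17/M = 0.000663182.
η_M = (∂Q/∂M)·(M/Q) = 0.000663182 × (25634/22.978) = 0.740.

0.740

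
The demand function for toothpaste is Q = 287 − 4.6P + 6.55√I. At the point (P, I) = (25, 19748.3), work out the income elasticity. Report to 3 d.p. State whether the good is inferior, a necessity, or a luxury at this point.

0.421 (necessity)

At P = 25, I = 19748.3: Q = 1092.463.
Holding P constant, ∂Q/∂I = 6.55/(2√I) = 0.0233049.
η_I = (∂Q/∂I)·(I/Q) = 0.0233049 × (19748.3/1092.463) = 0.421.
Since 0 < η < 1, this is a necessity.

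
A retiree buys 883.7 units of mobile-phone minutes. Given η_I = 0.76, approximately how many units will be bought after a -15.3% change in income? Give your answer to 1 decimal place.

%ΔQ ≈ η × %ΔI = 0.76 × (-15.3%) = -11.628%.
New Q ≈ 883.7 × (1 − 0.11628) = 780.9.

780.9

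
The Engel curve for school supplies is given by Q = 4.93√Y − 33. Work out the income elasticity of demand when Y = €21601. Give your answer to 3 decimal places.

0.524

At Y = 21601: Q = 691.576.
dQ/dY = 4.93/(2√Y) = 0.0167718 at this income.
η = (dQ/dY)·(Y/Q) = 0.0167718 × (21601/691.576) = 0.524.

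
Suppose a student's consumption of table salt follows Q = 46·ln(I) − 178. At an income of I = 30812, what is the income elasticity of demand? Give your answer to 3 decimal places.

0.155

At I = 30812: Q = 297.440.
dQ/dI = 46/I = 0.00149292 at this income.
η = (dQ/dI)·(I/Q) = 0.00149292 × (30812/297.440) = 0.155.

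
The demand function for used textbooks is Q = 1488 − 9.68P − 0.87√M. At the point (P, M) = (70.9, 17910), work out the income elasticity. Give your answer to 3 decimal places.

-0.085

At P = 70.9, M = 17910: Q = 685.257.
Holding P constant, ∂Q/∂M = -0.87/(2√M) = -0.00325043.
η_M = (∂Q/∂M)·(M/Q) = -0.00325043 × (17910/685.257) = -0.085.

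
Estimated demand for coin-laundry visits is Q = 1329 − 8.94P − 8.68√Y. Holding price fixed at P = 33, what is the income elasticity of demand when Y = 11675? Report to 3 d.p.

At P = 33, Y = 11675: Q = 96.098.
Holding P constant, ∂Q/∂Y = -8.68/(2√Y) = -0.0401662.
η_Y = (∂Q/∂Y)·(Y/Q) = -0.0401662 × (11675/96.098) = -4.880.

-4.880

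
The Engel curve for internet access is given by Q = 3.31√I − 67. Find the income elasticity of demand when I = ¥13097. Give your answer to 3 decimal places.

At I = 13097: Q = 311.803.
dQ/dI = 3.31/(2√I) = 0.0144615 at this income.
η = (dQ/dI)·(I/Q) = 0.0144615 × (13097/311.803) = 0.607.

0.607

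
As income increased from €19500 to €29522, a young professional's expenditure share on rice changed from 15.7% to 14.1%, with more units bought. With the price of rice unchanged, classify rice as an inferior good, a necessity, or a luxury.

necessity

Quantity rises but the budget share falls as income rises, so 0 < η < 1.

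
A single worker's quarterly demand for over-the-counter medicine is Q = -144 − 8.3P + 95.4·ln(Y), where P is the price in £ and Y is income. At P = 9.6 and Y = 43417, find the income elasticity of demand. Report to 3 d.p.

At P = 9.6, Y = 43417: Q = 795.059.
Holding P constant, ∂Q/∂Y = 95.4/Y = 0.0021973.
η_Y = (∂Q/∂Y)·(Y/Q) = 0.0021973 × (43417/795.059) = 0.120.

0.120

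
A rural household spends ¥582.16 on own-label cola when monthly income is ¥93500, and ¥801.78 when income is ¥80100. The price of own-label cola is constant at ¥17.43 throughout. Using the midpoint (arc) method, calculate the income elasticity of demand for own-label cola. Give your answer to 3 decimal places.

With a constant price, Q₁ = 582.16/17.43 = 33.400 and Q₂ = 801.78/17.43 = 46.000 (equivalently, work directly with expenditure since P cancels).
Midpoint %ΔQ = (801.78 − 582.16)/691.97 = 0.31738; midpoint %ΔI = (80100 − 93500)/86800 = -0.15438.
η = 0.31738 / -0.15438 = -2.056.

-2.056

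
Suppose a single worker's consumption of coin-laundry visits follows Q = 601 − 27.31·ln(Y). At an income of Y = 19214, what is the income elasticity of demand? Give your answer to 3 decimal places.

At Y = 19214: Q = 331.631.
dQ/dY = -27.31/Y = -0.00142136 at this income.
η = (dQ/dY)·(Y/Q) = -0.00142136 × (19214/331.631) = -0.082.

-0.082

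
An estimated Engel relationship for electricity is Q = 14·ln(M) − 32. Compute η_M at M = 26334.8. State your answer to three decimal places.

At M = 26334.8: Q = 110.501.
dQ/dM = 14/M = 0.000531616 at this income.
η = (dQ/dM)·(M/Q) = 0.000531616 × (26334.8/110.501) = 0.127.

0.127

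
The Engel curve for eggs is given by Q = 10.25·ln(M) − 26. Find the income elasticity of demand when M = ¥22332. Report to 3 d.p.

At M = 22332: Q = 76.641.
dQ/dM = 10.25/M = 0.000458983 at this income.
η = (dQ/dM)·(M/Q) = 0.000458983 × (22332/76.641) = 0.134.

0.134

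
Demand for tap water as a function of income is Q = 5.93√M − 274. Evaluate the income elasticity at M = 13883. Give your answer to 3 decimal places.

0.823

At M = 13883: Q = 424.709.
dQ/dM = 5.93/(2√M) = 0.0251642 at this income.
η = (dQ/dM)·(M/Q) = 0.0251642 × (13883/424.709) = 0.823.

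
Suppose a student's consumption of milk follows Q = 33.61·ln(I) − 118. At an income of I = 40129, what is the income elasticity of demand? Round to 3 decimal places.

0.141

At I = 40129: Q = 238.261.
dQ/dI = 33.61/I = 0.000837549 at this income.
η = (dQ/dI)·(I/Q) = 0.000837549 × (40129/238.261) = 0.141.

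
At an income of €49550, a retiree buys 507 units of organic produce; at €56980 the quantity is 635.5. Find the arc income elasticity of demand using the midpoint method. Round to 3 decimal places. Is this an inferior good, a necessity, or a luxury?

ΔQ = 635.5 − 507 = 128.5; midpoint Q̄ = (507 + 635.5)/2 = 571.25.
ΔI = 56980 − 49550 = 7430; midpoint Ī = (49550 + 56980)/2 = 53265.
η = (ΔQ/Q̄) ÷ (ΔI/Ī) = (128.5/571.25) ÷ (7430/53265) = 1.613.
η > 1 ⇒ luxury.

1.613 (luxury)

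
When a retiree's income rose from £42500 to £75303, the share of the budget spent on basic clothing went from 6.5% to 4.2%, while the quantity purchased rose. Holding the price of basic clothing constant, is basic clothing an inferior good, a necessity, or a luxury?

Quantity rises but the budget share falls as income rises, so 0 < η < 1.

necessity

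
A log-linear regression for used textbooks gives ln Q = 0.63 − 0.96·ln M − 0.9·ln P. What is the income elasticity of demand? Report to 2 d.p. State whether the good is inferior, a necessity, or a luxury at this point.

In a log-linear demand, the coefficient on ln M is the income elasticity.
So η = -0.96.
η < 0 ⇒ inferior good.

-0.96 (inferior good)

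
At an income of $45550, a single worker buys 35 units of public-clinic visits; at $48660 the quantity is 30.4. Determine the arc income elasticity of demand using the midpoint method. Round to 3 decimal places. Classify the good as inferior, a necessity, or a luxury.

ΔQ = 30.4 − 35 = -4.6; midpoint Q̄ = (35 + 30.4)/2 = 32.7.
ΔI = 48660 − 45550 = 3110; midpoint Ī = (45550 + 48660)/2 = 47105.
η = (ΔQ/Q̄) ÷ (ΔI/Ī) = (-4.6/32.7) ÷ (3110/47105) = -2.131.
η < 0 ⇒ inferior good.

-2.131 (inferior good)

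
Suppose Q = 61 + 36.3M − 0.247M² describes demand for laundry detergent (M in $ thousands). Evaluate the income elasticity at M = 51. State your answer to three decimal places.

At M = 51: Q = 1269.8530.
dQ/dM = 36.3 − 0.494M = 11.10600.
η = (dQ/dM)·(M/Q) = 11.10600 × (51/1269.8530) = 0.446.

0.446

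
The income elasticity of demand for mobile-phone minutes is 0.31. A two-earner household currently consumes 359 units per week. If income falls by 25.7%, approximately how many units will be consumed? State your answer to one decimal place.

330.4

%ΔQ ≈ η × %ΔI = 0.31 × (-25.7%) = -7.967%.
New Q ≈ 359 × (1 − 0.07967) = 330.4.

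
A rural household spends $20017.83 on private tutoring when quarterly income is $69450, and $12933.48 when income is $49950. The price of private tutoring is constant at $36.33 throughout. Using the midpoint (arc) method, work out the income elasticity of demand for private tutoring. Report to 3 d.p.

With a constant price, Q₁ = 20017.83/36.33 = 551.000 and Q₂ = 12933.48/36.33 = 356.000 (equivalently, work directly with expenditure since P cancels).
Midpoint %ΔQ = (12933.48 − 20017.83)/16475.66 = -0.42999; midpoint %ΔI = (49950 − 69450)/59700 = -0.32663.
η = -0.42999 / -0.32663 = 1.316.

1.316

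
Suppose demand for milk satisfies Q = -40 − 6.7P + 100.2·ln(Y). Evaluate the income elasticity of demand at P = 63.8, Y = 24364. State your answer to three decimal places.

At P = 63.8, Y = 24364: Q = 544.646.
Holding P constant, ∂Q/∂Y = 100.2/Y = 0.00411263.
η_Y = (∂Q/∂Y)·(Y/Q) = 0.00411263 × (24364/544.646) = 0.184.

0.184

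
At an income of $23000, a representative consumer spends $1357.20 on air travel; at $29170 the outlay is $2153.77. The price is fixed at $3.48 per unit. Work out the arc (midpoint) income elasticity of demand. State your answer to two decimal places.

1.92

With a constant price, Q₁ = 1357.20/3.48 = 390.000 and Q₂ = 2153.77/3.48 = 618.899 (equivalently, work directly with expenditure since P cancels).
Midpoint %ΔQ = (2153.77 − 1357.20)/1755.49 = 0.45376; midpoint %ΔI = (29170 − 23000)/26085 = 0.23653.
η = 0.45376 / 0.23653 = 1.92.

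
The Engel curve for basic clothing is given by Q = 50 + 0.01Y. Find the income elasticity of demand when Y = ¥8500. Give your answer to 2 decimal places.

At Y = 8500: Q = 135.000.
dQ/dY = 0.01.
η = (dQ/dY)·(Y/Q) = 0.01 × (8500/135.000) = 0.63.

0.63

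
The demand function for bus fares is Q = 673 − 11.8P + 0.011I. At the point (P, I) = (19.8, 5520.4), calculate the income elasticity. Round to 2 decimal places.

0.12

At P = 19.8, I = 5520.4: Q = 500.084.
Holding P constant, ∂Q/∂I = 0.011.
η_I = (∂Q/∂I)·(I/Q) = 0.011 × (5520.4/500.084) = 0.12.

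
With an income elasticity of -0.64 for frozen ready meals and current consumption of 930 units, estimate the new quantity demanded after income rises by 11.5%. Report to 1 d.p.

%ΔQ ≈ η × %ΔI = -0.64 × 11.5% = -7.36%.
New Q ≈ 930 × (1 − 0.0736) = 861.6.

861.6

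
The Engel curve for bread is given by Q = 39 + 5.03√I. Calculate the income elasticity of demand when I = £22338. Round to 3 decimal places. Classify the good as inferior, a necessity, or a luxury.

At I = 22338: Q = 790.779.
dQ/dI = 5.03/(2√I) = 0.0168274 at this income.
η = (dQ/dI)·(I/Q) = 0.0168274 × (22338/790.779) = 0.475.
Since 0 < η < 1, the good is a necessity.

0.475 (necessity)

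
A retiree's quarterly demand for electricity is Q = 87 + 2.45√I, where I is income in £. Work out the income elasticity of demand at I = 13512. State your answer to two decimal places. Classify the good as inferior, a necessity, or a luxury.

0.38 (necessity)

At I = 13512: Q = 371.791.
dQ/dI = 2.45/(2√I) = 0.0105384 at this income.
η = (dQ/dI)·(I/Q) = 0.0105384 × (13512/371.791) = 0.38.
Since 0 < η < 1, the good is a necessity.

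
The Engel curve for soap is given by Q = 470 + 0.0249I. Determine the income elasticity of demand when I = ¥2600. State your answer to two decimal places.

At I = 2600: Q = 534.740.
dQ/dI = 0.0249.
η = (dQ/dI)·(I/Q) = 0.0249 × (2600/534.740) = 0.12.

0.12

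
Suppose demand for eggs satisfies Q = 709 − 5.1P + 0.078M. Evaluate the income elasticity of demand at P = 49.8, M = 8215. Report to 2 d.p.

At P = 49.8, M = 8215: Q = 1095.790.
Holding P constant, ∂Q/∂M = 0.078.
η_M = (∂Q/∂M)·(M/Q) = 0.078 × (8215/1095.790) = 0.58.

0.58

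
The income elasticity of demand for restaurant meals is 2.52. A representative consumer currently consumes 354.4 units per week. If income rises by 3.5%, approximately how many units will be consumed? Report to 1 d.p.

385.7

%ΔQ ≈ η × %ΔI = 2.52 × 3.5% = 8.82%.
New Q ≈ 354.4 × (1 + 0.0882) = 385.7.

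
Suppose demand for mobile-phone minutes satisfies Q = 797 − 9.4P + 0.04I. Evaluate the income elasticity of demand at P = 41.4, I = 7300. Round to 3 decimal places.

At P = 41.4, I = 7300: Q = 699.840.
Holding P constant, ∂Q/∂I = 0.04.
η_I = (∂Q/∂I)·(I/Q) = 0.04 × (7300/699.840) = 0.417.

0.417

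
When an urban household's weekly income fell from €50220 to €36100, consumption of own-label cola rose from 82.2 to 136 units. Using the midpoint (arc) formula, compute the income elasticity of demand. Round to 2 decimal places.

-1.51

ΔQ = 136 − 82.2 = 53.8; midpoint Q̄ = (82.2 + 136)/2 = 109.1.
ΔI = 36100 − 50220 = -14120; midpoint Ī = (50220 + 36100)/2 = 43160.
η = (ΔQ/Q̄) ÷ (ΔI/Ī) = (53.8/109.1) ÷ (-14120/43160) = -1.51.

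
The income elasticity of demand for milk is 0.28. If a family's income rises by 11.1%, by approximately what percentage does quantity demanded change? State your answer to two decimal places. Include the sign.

%ΔQ ≈ η × %ΔI = 0.28 × 11.1% = 3.11%.

3.11%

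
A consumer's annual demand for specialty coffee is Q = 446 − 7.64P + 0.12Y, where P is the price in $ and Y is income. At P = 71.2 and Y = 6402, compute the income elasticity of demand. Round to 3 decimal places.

1.146

At P = 71.2, Y = 6402: Q = 670.272.
Holding P constant, ∂Q/∂Y = 0.12.
η_Y = (∂Q/∂Y)·(Y/Q) = 0.12 × (6402/670.272) = 1.146.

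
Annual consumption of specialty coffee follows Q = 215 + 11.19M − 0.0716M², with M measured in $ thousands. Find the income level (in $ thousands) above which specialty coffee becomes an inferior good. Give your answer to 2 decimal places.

78.14

dQ/dM = 11.19 − 0.1432M.
The good is inferior where dQ/dM < 0. Setting dQ/dM = 0 gives M = 11.19 / 0.1432 = 78.14.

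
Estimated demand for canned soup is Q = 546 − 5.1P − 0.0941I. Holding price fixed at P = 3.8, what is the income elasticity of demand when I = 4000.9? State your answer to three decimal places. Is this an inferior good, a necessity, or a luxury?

-2.508 (inferior good)

At P = 3.8, I = 4000.9: Q = 150.135.
Holding P constant, ∂Q/∂I = −0.0941.
η_I = (∂Q/∂I)·(I/Q) = -0.0941 × (4000.9/150.135) = -2.508.
Since η < 0, this is an inferior good.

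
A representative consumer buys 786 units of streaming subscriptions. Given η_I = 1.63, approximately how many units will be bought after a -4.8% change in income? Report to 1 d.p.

724.5

%ΔQ ≈ η × %ΔI = 1.63 × (-4.8%) = -7.824%.
New Q ≈ 786 × (1 − 0.07824) = 724.5.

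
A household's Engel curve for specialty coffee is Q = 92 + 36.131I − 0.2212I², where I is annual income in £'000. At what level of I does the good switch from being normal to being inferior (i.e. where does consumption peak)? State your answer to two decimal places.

dQ/dI = 36.131 − 0.4424I.
The good is inferior where dQ/dI < 0. Setting dQ/dI = 0 gives I = 36.131 / 0.4424 = 81.67.

81.67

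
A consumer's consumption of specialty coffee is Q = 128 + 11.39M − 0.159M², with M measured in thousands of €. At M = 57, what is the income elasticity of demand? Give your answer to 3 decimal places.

At M = 57: Q = 260.6390.
dQ/dM = 11.39 − 0.318M = -6.73600.
η = (dQ/dM)·(M/Q) = -6.73600 × (57/260.6390) = -1.473.

-1.473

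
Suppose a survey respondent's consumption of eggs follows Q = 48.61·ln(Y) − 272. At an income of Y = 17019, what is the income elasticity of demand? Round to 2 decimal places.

0.24

At Y = 17019: Q = 201.563.
dQ/dY = 48.61/Y = 0.00285622 at this income.
η = (dQ/dY)·(Y/Q) = 0.00285622 × (17019/201.563) = 0.24.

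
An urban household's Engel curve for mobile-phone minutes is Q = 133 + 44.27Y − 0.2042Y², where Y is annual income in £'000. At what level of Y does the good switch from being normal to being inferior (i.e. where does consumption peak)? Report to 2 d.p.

dQ/dY = 44.27 − 0.4084Y.
The good is inferior where dQ/dY < 0. Setting dQ/dY = 0 gives Y = 44.27 / 0.4084 = 108.40.

108.40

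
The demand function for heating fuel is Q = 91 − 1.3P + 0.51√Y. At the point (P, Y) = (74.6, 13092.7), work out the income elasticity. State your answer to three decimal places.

0.557

At P = 74.6, Y = 13092.7: Q = 52.376.
Holding P constant, ∂Q/∂Y = 0.51/(2√Y) = 0.00222857.
η_Y = (∂Q/∂Y)·(Y/Q) = 0.00222857 × (13092.7/52.376) = 0.557.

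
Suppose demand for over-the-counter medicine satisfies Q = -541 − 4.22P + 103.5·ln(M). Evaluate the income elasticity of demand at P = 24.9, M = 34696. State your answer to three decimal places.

0.237

At P = 24.9, M = 34696: Q = 435.950.
Holding P constant, ∂Q/∂M = 103.5/M = 0.00298305.
η_M = (∂Q/∂M)·(M/Q) = 0.00298305 × (34696/435.950) = 0.237.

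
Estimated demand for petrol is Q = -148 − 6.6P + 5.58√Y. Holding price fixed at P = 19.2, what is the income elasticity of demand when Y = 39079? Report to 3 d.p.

At P = 19.2, Y = 39079: Q = 828.357.
Holding P constant, ∂Q/∂Y = 5.58/(2√Y) = 0.0141134.
η_Y = (∂Q/∂Y)·(Y/Q) = 0.0141134 × (39079/828.357) = 0.666.

0.666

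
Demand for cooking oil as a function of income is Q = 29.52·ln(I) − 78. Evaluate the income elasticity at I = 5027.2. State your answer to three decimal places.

0.170

At I = 5027.2: Q = 173.588.
dQ/dI = 29.52/I = 0.00587206 at this income.
η = (dQ/dI)·(I/Q) = 0.00587206 × (5027.2/173.588) = 0.170.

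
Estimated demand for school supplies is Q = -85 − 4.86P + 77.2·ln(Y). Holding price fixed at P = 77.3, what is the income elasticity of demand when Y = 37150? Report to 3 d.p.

0.220

At P = 77.3, Y = 37150: Q = 351.676.
Holding P constant, ∂Q/∂Y = 77.2/Y = 0.00207806.
η_Y = (∂Q/∂Y)·(Y/Q) = 0.00207806 × (37150/351.676) = 0.220.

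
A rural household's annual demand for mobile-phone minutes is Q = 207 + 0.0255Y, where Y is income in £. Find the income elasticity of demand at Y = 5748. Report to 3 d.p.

0.415

At Y = 5748: Q = 353.574.
dQ/dY = 0.0255.
η = (dQ/dY)·(Y/Q) = 0.0255 × (5748/353.574) = 0.415.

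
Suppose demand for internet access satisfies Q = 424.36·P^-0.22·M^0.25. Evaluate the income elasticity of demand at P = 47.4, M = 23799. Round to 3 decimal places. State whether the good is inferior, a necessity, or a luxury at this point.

For a multiplicative demand Q = A·P^α·M^β, the income elasticity is β everywhere.
Here β = 0.25, so η = 0.250.
Since 0 < η < 1, this is a necessity.

0.250 (necessity)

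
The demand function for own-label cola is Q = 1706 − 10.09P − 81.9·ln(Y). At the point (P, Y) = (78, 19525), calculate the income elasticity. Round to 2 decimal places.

-0.75

At P = 78, Y = 19525: Q = 109.853.
Holding P constant, ∂Q/∂Y = -81.9/Y = -0.00419462.
η_Y = (∂Q/∂Y)·(Y/Q) = -0.00419462 × (19525/109.853) = -0.75.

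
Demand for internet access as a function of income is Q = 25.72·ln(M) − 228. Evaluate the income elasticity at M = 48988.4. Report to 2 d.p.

At M = 48988.4: Q = 49.759.
dQ/dM = 25.72/M = 0.000525022 at this income.
η = (dQ/dM)·(M/Q) = 0.000525022 × (48988.4/49.759) = 0.52.

0.52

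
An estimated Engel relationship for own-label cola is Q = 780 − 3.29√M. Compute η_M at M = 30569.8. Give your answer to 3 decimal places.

-1.405

At M = 30569.8: Q = 204.769.
dQ/dM = -3.29/(2√M) = -0.00940848 at this income.
η = (dQ/dM)·(M/Q) = -0.00940848 × (30569.8/204.769) = -1.405.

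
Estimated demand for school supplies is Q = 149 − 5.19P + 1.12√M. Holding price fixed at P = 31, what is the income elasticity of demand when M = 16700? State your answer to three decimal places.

0.545

At P = 31, M = 16700: Q = 132.846.
Holding P constant, ∂Q/∂M = 1.12/(2√M) = 0.00433341.
η_M = (∂Q/∂M)·(M/Q) = 0.00433341 × (16700/132.846) = 0.545.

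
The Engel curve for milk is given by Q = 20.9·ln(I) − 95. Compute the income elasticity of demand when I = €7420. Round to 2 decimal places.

At I = 7420: Q = 91.259.
dQ/dI = 20.9/I = 0.00281671 at this income.
η = (dQ/dI)·(I/Q) = 0.00281671 × (7420/91.259) = 0.23.

0.23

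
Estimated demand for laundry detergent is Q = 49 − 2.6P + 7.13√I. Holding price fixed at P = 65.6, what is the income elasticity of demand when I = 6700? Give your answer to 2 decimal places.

At P = 65.6, I = 6700: Q = 462.056.
Holding P constant, ∂Q/∂I = 7.13/(2√I) = 0.0435534.
η_I = (∂Q/∂I)·(I/Q) = 0.0435534 × (6700/462.056) = 0.63.

0.63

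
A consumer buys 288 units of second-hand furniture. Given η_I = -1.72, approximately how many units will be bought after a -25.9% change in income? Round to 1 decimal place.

%ΔQ ≈ η × %ΔI = -1.72 × (-25.9%) = 44.548%.
New Q ≈ 288 × (1 + 0.44548) = 416.3.

416.3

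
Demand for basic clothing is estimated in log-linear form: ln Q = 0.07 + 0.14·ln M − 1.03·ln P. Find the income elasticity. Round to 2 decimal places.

In a log-linear demand, the coefficient on ln M is the income elasticity.
So η = 0.14.

0.14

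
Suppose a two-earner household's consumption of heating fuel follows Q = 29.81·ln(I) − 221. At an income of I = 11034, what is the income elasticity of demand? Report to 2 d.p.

0.53

At I = 11034: Q = 56.493.
dQ/dI = 29.81/I = 0.00270165 at this income.
η = (dQ/dI)·(I/Q) = 0.00270165 × (11034/56.493) = 0.53.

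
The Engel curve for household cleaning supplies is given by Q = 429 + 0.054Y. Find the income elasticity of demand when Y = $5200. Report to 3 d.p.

At Y = 5200: Q = 709.800.
dQ/dY = 0.054.
η = (dQ/dY)·(Y/Q) = 0.054 × (5200/709.800) = 0.396.

0.396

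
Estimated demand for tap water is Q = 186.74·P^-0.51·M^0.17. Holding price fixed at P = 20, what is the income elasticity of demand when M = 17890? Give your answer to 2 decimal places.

0.17

For a multiplicative demand Q = A·P^α·M^β, the income elasticity is β everywhere.
Here β = 0.17, so η = 0.17.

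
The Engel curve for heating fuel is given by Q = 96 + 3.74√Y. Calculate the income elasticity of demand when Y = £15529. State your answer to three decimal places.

At Y = 15529: Q = 562.062.
dQ/dY = 3.74/(2√Y) = 0.0150062 at this income.
η = (dQ/dY)·(Y/Q) = 0.0150062 × (15529/562.062) = 0.415.

0.415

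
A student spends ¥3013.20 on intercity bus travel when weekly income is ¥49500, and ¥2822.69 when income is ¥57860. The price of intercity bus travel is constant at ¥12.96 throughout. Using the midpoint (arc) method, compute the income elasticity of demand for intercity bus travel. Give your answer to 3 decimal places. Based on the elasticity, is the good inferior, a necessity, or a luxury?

With a constant price, Q₁ = 3013.20/12.96 = 232.500 and Q₂ = 2822.69/12.96 = 217.800 (equivalently, work directly with expenditure since P cancels).
Midpoint %ΔQ = (2822.69 − 3013.20)/2917.95 = -0.06529; midpoint %ΔI = (57860 − 49500)/53680 = 0.15574.
η = -0.06529 / 0.15574 = -0.419.
η < 0 ⇒ inferior good.

-0.419 (inferior good)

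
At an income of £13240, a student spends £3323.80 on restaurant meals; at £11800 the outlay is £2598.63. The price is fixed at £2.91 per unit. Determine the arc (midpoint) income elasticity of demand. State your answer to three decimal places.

2.129

With a constant price, Q₁ = 3323.80/2.91 = 1142.199 and Q₂ = 2598.63/2.91 = 893.000 (equivalently, work directly with expenditure since P cancels).
Midpoint %ΔQ = (2598.63 − 3323.80)/2961.22 = -0.24489; midpoint %ΔI = (11800 − 13240)/12520 = -0.11502.
η = -0.24489 / -0.11502 = 2.129.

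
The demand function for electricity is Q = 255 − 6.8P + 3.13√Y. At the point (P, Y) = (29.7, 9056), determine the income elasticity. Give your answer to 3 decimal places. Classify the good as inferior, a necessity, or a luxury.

At P = 29.7, Y = 9056: Q = 350.900.
Holding P constant, ∂Q/∂Y = 3.13/(2√Y) = 0.0164455.
η_Y = (∂Q/∂Y)·(Y/Q) = 0.0164455 × (9056/350.900) = 0.424.
Since 0 < η < 1, this is a necessity.

0.424 (necessity)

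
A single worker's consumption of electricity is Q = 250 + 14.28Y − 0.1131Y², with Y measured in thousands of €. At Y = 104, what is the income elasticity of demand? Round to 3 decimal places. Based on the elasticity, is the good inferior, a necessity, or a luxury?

At Y = 104: Q = 511.8304.
dQ/dY = 14.28 − 0.2262Y = -9.24480.
η = (dQ/dY)·(Y/Q) = -9.24480 × (104/511.8304) = -1.878.
η < 0 ⇒ inferior good.

-1.878 (inferior good)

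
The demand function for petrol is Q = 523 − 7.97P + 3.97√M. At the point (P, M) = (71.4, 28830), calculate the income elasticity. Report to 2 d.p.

At P = 71.4, M = 28830: Q = 628.024.
Holding P constant, ∂Q/∂M = 3.97/(2√M) = 0.0116906.
η_M = (∂Q/∂M)·(M/Q) = 0.0116906 × (28830/628.024) = 0.54.

0.54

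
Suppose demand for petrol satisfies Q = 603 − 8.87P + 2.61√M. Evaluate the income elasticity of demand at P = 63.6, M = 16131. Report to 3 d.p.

0.448

At P = 63.6, M = 16131: Q = 370.359.
Holding P constant, ∂Q/∂M = 2.61/(2√M) = 0.010275.
η_M = (∂Q/∂M)·(M/Q) = 0.010275 × (16131/370.359) = 0.448.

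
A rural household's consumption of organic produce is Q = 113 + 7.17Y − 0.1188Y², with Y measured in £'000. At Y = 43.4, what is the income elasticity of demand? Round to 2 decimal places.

At Y = 43.4: Q = 200.4111.
dQ/dY = 7.17 − 0.2376Y = -3.14184.
η = (dQ/dY)·(Y/Q) = -3.14184 × (43.4/200.4111) = -0.68.

-0.68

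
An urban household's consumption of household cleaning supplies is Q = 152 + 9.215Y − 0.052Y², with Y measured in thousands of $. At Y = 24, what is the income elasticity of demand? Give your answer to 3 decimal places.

0.470

At Y = 24: Q = 343.2080.
dQ/dY = 9.215 − 0.104Y = 6.71900.
η = (dQ/dY)·(Y/Q) = 6.71900 × (24/343.2080) = 0.470.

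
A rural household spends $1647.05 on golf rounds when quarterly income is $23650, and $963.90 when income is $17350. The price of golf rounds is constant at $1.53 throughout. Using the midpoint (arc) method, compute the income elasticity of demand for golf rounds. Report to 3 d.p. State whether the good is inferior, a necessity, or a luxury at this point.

With a constant price, Q₁ = 1647.05/1.53 = 1076.503 and Q₂ = 963.90/1.53 = 630.000 (equivalently, work directly with expenditure since P cancels).
Midpoint %ΔQ = (963.90 − 1647.05)/1305.47 = -0.52330; midpoint %ΔI = (17350 − 23650)/20500 = -0.30732.
η = -0.52330 / -0.30732 = 1.703.
η > 1 ⇒ luxury.

1.703 (luxury)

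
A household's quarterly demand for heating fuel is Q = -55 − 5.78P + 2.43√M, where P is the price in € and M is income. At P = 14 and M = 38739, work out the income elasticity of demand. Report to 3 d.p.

0.699

At P = 14, M = 38739: Q = 342.358.
Holding P constant, ∂Q/∂M = 2.43/(2√M) = 0.00617308.
η_M = (∂Q/∂M)·(M/Q) = 0.00617308 × (38739/342.358) = 0.699.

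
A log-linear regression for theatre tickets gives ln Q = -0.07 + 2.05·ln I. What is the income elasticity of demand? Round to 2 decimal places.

In a log-linear demand, the coefficient on ln I is the income elasticity.
So η = 2.05.

2.05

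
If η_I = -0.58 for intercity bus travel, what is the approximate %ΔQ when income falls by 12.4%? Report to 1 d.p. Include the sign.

7.2%

%ΔQ ≈ η × %ΔI = -0.58 × (-12.4%) = 7.2%.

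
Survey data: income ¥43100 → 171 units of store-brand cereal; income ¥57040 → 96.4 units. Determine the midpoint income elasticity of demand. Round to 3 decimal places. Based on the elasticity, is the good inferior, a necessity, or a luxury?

-2.004 (inferior good)

ΔQ = 96.4 − 171 = -74.6; midpoint Q̄ = (171 + 96.4)/2 = 133.7.
ΔI = 57040 − 43100 = 13940; midpoint Ī = (43100 + 57040)/2 = 50070.
η = (ΔQ/Q̄) ÷ (ΔI/Ī) = (-74.6/133.7) ÷ (13940/50070) = -2.004.
η < 0 ⇒ inferior good.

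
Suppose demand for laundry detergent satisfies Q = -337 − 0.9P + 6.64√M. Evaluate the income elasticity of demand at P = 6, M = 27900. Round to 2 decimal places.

At P = 6, M = 27900: Q = 766.699.
Holding P constant, ∂Q/∂M = 6.64/(2√M) = 0.0198763.
η_M = (∂Q/∂M)·(M/Q) = 0.0198763 × (27900/766.699) = 0.72.

0.72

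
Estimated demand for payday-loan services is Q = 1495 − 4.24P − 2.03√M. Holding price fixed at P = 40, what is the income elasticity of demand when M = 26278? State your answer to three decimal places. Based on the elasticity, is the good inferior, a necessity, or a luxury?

At P = 40, M = 26278: Q = 996.327.
Holding P constant, ∂Q/∂M = -2.03/(2√M) = -0.00626138.
η_M = (∂Q/∂M)·(M/Q) = -0.00626138 × (26278/996.327) = -0.165.
Since η < 0, this is an inferior good.

-0.165 (inferior good)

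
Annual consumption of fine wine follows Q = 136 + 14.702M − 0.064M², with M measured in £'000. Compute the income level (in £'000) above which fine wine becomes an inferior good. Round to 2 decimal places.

dQ/dM = 14.702 − 0.128M.
The good is inferior where dQ/dM < 0. Setting dQ/dM = 0 gives M = 14.702 / 0.128 = 114.86.

114.86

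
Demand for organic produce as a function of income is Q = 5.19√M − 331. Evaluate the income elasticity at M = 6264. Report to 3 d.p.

At M = 6264: Q = 79.765.
dQ/dM = 5.19/(2√M) = 0.0327877 at this income.
η = (dQ/dM)·(M/Q) = 0.0327877 × (6264/79.765) = 2.575.

2.575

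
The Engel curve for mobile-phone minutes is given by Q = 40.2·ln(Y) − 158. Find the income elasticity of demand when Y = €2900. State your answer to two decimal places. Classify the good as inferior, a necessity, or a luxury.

At Y = 2900: Q = 162.493.
dQ/dY = 40.2/Y = 0.0138621 at this income.
η = (dQ/dY)·(Y/Q) = 0.0138621 × (2900/162.493) = 0.25.
Since 0 < η < 1, the good is a necessity.

0.25 (necessity)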